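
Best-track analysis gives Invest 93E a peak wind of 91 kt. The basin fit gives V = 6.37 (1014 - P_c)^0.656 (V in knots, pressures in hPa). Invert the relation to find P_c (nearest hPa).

956 hPa

ΔP = (V / 6.37)^(1/0.656) = (91/6.37)^1.524.
91/6.37 = 14.286; 14.286^1.524 ≈ 57.61 hPa.
P_c = 1014 − 57.61 = 956.39 ≈ 956 hPa.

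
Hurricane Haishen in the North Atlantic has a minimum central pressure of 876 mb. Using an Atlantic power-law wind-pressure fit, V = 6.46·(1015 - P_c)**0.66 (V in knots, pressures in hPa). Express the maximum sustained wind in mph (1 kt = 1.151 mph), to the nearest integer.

193 mph

ΔP = 1015 − 876 = 139 mb.
V ≈ 6.46 × 139^0.66 = 6.46 × 25.965 ≈ 167.734 kt.
167.734 × 1.151 ≈ 193.06 mph → 193 mph.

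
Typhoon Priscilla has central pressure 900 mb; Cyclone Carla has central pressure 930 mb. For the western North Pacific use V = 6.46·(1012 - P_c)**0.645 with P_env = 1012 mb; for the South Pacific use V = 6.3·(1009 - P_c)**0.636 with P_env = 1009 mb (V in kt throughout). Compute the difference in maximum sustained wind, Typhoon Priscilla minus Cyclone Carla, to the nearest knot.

Typhoon Priscilla: ΔP = 112; V ≈ 6.46 × 112^0.645 ≈ 135.51 kt.
Cyclone Carla: ΔP = 79; V ≈ 6.3 × 79^0.636 ≈ 101.45 kt.
Difference ≈ 135.51 − 101.45 = 34.06 → 34 kt.

34 kt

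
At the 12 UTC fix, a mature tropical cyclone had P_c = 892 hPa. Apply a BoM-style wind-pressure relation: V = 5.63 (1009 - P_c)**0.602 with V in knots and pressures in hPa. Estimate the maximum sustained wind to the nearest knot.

99 kt

ΔP = 1009 − 892 = 117 hPa.
117^0.602 ≈ 17.581.
V ≈ 5.63 × 17.581 ≈ 99.0 kt.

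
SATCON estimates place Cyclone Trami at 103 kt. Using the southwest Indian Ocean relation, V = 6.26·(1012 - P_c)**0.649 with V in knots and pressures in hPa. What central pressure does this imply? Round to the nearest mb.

ΔP = (V / 6.26)^(1/0.649) = (103/6.26)^1.541.
103/6.26 = 16.454; 16.454^1.541 ≈ 74.83 mb.
P_c = 1012 − 74.83 = 937.17 ≈ 937 mb.

937 mb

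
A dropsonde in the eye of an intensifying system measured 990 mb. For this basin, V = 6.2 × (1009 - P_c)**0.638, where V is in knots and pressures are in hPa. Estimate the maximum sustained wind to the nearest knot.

ΔP = 1009 − 990 = 19 mb.
19^0.638 ≈ 6.544.
V ≈ 6.2 × 6.544 ≈ 40.6 kt.

41 kt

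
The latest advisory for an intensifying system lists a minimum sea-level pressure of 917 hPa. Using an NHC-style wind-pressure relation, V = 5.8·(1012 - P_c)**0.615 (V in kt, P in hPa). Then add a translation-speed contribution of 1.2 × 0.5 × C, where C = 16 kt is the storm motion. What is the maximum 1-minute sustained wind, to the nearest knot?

105 kt

ΔP = 1012 − 917 = 95 hPa.
95^0.615 ≈ 16.455.
V ≈ 5.8 × 16.455 ≈ 95.4 kt.
Translation term: 1.2 × 0.5 × 16 = 9.6 kt.
Corrected V ≈ 105 kt → 105 kt.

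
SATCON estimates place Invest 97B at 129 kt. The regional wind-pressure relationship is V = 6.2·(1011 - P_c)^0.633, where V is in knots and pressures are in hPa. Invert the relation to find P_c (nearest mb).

ΔP = (V / 6.2)^(1/0.633) = (129/6.2)^1.580.
129/6.2 = 20.806; 20.806^1.580 ≈ 120.91 mb.
P_c = 1011 − 120.91 = 890.09 ≈ 890 mb.

890 mb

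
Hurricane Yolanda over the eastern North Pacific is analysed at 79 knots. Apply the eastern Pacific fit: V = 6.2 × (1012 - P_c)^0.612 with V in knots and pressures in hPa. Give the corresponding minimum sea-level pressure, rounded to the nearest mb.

948 mb

ΔP = (V / 6.2)^(1/0.612) = (79/6.2)^1.634.
79/6.2 = 12.742; 12.742^1.634 ≈ 63.96 mb.
P_c = 1012 − 63.96 = 948.04 ≈ 948 mb.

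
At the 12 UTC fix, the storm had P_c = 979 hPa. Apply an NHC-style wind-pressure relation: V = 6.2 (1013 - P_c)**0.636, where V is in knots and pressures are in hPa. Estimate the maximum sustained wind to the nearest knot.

ΔP = 1013 − 979 = 34 hPa.
34^0.636 ≈ 9.419.
V ≈ 6.2 × 9.419 ≈ 58.4 kt.

58 kt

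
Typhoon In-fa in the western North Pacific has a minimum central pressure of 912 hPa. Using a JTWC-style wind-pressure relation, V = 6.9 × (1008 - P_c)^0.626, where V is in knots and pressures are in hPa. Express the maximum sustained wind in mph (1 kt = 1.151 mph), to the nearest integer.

ΔP = 1008 − 912 = 96 hPa.
V ≈ 6.9 × 96^0.626 = 6.9 × 17.414 ≈ 120.157 kt.
120.157 × 1.151 ≈ 138.30 mph → 138 mph.

138 mph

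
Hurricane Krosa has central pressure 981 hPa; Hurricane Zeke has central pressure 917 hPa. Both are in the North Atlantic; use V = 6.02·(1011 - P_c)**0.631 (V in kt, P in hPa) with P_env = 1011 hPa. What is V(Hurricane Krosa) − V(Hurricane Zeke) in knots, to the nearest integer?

-54 kt

Hurricane Krosa: ΔP = 30; V ≈ 6.02 × 30^0.631 ≈ 51.48 kt.
Hurricane Zeke: ΔP = 94; V ≈ 6.02 × 94^0.631 ≈ 105.84 kt.
Difference ≈ 51.48 − 105.84 = -54.36 → -54 kt.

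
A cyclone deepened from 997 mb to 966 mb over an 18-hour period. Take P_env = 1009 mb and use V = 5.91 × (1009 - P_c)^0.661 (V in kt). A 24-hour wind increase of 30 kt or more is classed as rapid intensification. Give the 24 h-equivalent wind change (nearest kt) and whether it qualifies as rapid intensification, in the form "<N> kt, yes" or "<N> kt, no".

V₁: ΔP = 12, V ≈ 5.91 × 12^0.661 ≈ 30.54 kt.
V₂: ΔP = 43, V ≈ 5.91 × 43^0.661 ≈ 71.01 kt.
ΔV over 18 h = 40.47 kt → 24 h equivalent = 40.47 × 24/18 ≈ 53.96 kt.
54 kt ≥ 30 kt ⇒ rapid intensification.

54 kt, yes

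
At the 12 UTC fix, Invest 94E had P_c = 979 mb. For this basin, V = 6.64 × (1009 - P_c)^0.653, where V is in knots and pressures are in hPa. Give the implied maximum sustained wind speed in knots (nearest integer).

61 kt

ΔP = 1009 − 979 = 30 mb.
30^0.653 ≈ 9.216.
V ≈ 6.64 × 9.216 ≈ 61.2 kt.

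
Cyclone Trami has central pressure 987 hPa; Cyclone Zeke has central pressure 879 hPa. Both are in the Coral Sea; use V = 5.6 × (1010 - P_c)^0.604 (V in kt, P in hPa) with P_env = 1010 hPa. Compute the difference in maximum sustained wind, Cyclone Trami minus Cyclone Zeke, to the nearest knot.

Cyclone Trami: ΔP = 23; V ≈ 5.6 × 23^0.604 ≈ 37.21 kt.
Cyclone Zeke: ΔP = 131; V ≈ 5.6 × 131^0.604 ≈ 106.42 kt.
Difference ≈ 37.21 − 106.42 = -69.21 → -69 kt.

-69 kt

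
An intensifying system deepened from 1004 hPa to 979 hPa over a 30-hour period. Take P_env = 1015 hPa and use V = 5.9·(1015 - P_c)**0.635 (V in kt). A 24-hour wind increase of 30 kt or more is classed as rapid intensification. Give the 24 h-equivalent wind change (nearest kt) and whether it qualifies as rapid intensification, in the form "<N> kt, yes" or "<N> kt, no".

V₁: ΔP = 11, V ≈ 5.9 × 11^0.635 ≈ 27.05 kt.
V₂: ΔP = 36, V ≈ 5.9 × 36^0.635 ≈ 57.43 kt.
ΔV over 30 h = 30.38 kt → 24 h equivalent = 30.38 × 24/30 ≈ 24.30 kt.
24 kt < 30 kt ⇒ not rapid intensification.

24 kt, no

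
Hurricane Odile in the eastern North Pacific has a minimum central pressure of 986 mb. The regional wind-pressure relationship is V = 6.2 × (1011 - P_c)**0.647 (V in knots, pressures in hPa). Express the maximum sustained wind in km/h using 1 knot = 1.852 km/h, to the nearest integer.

92 km/h

ΔP = 1011 − 986 = 25 mb.
V ≈ 6.2 × 25^0.647 = 6.2 × 8.025 ≈ 49.758 kt.
49.758 × 1.852 ≈ 92.15 km/h → 92 km/h.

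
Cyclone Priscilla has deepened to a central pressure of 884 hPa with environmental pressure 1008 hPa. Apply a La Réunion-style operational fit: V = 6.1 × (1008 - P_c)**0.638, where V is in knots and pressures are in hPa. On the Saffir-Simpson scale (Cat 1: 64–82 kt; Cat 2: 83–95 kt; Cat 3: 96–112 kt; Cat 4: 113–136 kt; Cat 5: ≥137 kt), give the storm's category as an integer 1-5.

4

ΔP = 1008 − 884 = 124 hPa.
V ≈ 6.1 × 124^0.638 = 6.1 × 21.66 ≈ 132 kt.
132 kt falls in the Category 4 band.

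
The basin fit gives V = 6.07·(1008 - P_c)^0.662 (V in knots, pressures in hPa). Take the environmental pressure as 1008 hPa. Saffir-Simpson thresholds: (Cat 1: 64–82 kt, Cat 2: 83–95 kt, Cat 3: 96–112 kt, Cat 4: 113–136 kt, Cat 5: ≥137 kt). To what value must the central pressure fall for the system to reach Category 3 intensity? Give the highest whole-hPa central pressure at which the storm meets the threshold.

943 hPa

Category 3 begins at V = 96 kt.
Required ΔP = (96/6.07)^(1/0.662) = 15.815^1.511 ≈ 64.76 hPa.
P_c ≤ 1008 − 64.76 = 943.24, so the highest integer P_c is 943 hPa.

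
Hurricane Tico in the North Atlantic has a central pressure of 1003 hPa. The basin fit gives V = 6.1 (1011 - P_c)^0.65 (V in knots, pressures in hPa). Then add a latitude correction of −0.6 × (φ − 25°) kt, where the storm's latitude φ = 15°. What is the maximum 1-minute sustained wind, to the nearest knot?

ΔP = 1011 − 1003 = 8 hPa.
8^0.65 ≈ 3.864.
V ≈ 6.1 × 3.864 ≈ 23.6 kt.
Latitude correction: −0.6 × (15 − 25) = 6 kt.
Corrected V ≈ 29.6 kt → 30 kt.

30 kt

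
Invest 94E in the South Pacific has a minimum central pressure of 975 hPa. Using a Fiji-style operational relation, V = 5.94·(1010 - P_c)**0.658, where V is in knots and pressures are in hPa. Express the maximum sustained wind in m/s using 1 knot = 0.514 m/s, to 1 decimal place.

31.7 m/s

ΔP = 1010 − 975 = 35 hPa.
V ≈ 5.94 × 35^0.658 = 5.94 × 10.375 ≈ 61.629 kt.
61.629 × 0.514 ≈ 31.68 m/s → 31.7 m/s.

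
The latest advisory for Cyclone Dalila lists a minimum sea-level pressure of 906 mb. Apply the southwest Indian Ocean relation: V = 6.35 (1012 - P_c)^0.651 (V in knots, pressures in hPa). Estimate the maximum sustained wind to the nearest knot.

132 kt

ΔP = 1012 − 906 = 106 mb.
106^0.651 ≈ 20.820.
V ≈ 6.35 × 20.820 ≈ 132.2 kt.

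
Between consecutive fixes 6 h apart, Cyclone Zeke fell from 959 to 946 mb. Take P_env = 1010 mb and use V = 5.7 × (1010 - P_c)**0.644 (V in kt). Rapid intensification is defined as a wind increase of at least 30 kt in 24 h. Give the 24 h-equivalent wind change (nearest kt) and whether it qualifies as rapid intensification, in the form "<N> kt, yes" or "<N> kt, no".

45 kt, yes

V₁: ΔP = 51, V ≈ 5.7 × 51^0.644 ≈ 71.71 kt.
V₂: ΔP = 64, V ≈ 5.7 × 64^0.644 ≈ 83.00 kt.
ΔV over 6 h = 11.29 kt → 24 h equivalent = 11.29 × 24/6 ≈ 45.16 kt.
45 kt ≥ 30 kt ⇒ rapid intensification.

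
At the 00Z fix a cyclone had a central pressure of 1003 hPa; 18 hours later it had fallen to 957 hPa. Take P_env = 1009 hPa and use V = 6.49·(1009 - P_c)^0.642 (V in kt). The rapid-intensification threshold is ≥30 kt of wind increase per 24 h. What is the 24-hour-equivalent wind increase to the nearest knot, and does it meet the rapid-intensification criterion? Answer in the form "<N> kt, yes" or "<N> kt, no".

V₁: ΔP = 6, V ≈ 6.49 × 6^0.642 ≈ 20.50 kt.
V₂: ΔP = 52, V ≈ 6.49 × 52^0.642 ≈ 82.02 kt.
ΔV over 18 h = 61.52 kt → 24 h equivalent = 61.52 × 24/18 ≈ 82.03 kt.
82 kt ≥ 30 kt ⇒ rapid intensification.

82 kt, yes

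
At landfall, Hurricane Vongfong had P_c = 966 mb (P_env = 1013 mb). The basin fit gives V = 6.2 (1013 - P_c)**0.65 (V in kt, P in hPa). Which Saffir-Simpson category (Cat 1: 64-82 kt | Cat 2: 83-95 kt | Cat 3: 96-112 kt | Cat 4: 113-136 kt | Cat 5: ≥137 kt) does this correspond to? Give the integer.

1

ΔP = 1013 − 966 = 47 mb.
V ≈ 6.2 × 47^0.65 = 6.2 × 12.21 ≈ 76 kt.
76 kt falls in the Category 1 band.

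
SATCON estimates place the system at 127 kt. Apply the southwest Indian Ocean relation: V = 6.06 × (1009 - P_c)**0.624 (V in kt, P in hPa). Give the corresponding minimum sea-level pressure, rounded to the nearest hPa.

878 hPa

ΔP = (V / 6.06)^(1/0.624) = (127/6.06)^1.603.
127/6.06 = 20.957; 20.957^1.603 ≈ 131.07 hPa.
P_c = 1009 − 131.07 = 877.93 ≈ 878 hPa.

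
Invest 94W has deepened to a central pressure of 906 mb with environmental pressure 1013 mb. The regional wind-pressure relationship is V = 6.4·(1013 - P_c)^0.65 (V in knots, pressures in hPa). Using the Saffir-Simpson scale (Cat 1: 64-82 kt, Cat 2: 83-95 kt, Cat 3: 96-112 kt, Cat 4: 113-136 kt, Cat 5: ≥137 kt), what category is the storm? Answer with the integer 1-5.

ΔP = 1013 − 906 = 107 mb.
V ≈ 6.4 × 107^0.65 = 6.4 × 20.85 ≈ 133 kt.
133 kt falls in the Category 4 band.

4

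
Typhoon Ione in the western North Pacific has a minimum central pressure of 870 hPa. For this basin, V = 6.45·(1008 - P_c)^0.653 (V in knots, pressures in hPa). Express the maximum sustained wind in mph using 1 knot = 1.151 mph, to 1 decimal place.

185.3 mph

ΔP = 1008 − 870 = 138 hPa.
V ≈ 6.45 × 138^0.653 = 6.45 × 24.966 ≈ 161.028 kt.
161.028 × 1.151 ≈ 185.34 mph → 185.3 mph.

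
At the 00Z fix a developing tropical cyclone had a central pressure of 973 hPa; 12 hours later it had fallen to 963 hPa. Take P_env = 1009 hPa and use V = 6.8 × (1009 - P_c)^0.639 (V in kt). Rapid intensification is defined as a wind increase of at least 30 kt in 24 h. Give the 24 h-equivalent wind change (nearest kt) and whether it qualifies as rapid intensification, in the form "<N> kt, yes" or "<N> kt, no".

23 kt, no

V₁: ΔP = 36, V ≈ 6.8 × 36^0.639 ≈ 67.14 kt.
V₂: ΔP = 46, V ≈ 6.8 × 46^0.639 ≈ 78.53 kt.
ΔV over 12 h = 11.39 kt → 24 h equivalent = 11.39 × 24/12 ≈ 22.78 kt.
23 kt < 30 kt ⇒ not rapid intensification.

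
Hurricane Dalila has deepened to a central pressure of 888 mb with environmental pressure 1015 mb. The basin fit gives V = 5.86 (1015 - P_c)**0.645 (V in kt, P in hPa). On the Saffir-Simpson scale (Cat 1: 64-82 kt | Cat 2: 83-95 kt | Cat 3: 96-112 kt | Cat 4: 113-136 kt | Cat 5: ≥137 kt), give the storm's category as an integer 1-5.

ΔP = 1015 − 888 = 127 mb.
V ≈ 5.86 × 127^0.645 = 5.86 × 22.75 ≈ 133 kt.
133 kt falls in the Category 4 band.

4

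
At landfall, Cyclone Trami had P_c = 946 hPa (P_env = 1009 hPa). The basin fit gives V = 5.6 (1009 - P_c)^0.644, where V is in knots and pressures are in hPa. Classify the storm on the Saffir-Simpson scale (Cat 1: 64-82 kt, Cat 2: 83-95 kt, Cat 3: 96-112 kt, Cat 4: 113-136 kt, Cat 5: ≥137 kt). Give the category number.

ΔP = 1009 − 946 = 63 hPa.
V ≈ 5.6 × 63^0.644 = 5.6 × 14.41 ≈ 81 kt.
81 kt falls in the Category 1 band.

1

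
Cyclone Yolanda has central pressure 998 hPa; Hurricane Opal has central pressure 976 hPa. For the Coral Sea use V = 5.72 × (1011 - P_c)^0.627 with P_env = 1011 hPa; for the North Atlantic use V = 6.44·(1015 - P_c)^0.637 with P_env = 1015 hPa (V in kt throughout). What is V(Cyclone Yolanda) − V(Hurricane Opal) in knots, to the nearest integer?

-38 kt

Cyclone Yolanda: ΔP = 13; V ≈ 5.72 × 13^0.627 ≈ 28.57 kt.
Hurricane Opal: ΔP = 39; V ≈ 6.44 × 39^0.637 ≈ 66.43 kt.
Difference ≈ 28.57 − 66.43 = -37.86 → -38 kt.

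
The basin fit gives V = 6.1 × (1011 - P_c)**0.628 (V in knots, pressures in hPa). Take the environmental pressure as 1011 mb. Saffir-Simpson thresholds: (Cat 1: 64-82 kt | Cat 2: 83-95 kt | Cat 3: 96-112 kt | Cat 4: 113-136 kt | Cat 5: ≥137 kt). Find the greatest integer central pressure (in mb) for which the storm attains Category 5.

869 mb

Category 5 begins at V = 137 kt.
Required ΔP = (137/6.1)^(1/0.628) = 22.459^1.592 ≈ 141.87 mb.
P_c ≤ 1011 − 141.87 = 869.13, so the highest integer P_c is 869 mb.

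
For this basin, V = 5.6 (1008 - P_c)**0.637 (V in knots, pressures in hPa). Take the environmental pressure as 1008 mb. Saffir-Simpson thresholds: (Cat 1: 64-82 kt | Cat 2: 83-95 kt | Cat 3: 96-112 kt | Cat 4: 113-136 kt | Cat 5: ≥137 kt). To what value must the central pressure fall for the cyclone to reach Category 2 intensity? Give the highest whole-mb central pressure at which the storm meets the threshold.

Category 2 begins at V = 83 kt.
Required ΔP = (83/5.6)^(1/0.637) = 14.821^1.570 ≈ 68.89 mb.
P_c ≤ 1008 − 68.89 = 939.11, so the highest integer P_c is 939 mb.

939 mb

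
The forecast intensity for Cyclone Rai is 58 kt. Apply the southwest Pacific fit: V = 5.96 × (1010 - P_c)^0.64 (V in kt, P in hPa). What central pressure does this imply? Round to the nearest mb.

ΔP = (V / 5.96)^(1/0.64) = (58/5.96)^1.562.
58/5.96 = 9.732; 9.732^1.562 ≈ 35.00 mb.
P_c = 1010 − 35.00 = 975.00 ≈ 975 mb.

975 mb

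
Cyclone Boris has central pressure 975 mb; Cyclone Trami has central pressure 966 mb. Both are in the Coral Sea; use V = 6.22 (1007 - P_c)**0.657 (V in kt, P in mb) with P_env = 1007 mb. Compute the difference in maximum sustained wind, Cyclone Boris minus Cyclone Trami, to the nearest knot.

Cyclone Boris: ΔP = 32; V ≈ 6.22 × 32^0.657 ≈ 60.63 kt.
Cyclone Trami: ΔP = 41; V ≈ 6.22 × 41^0.657 ≈ 71.35 kt.
Difference ≈ 60.63 − 71.35 = -10.72 → -11 kt.

-11 kt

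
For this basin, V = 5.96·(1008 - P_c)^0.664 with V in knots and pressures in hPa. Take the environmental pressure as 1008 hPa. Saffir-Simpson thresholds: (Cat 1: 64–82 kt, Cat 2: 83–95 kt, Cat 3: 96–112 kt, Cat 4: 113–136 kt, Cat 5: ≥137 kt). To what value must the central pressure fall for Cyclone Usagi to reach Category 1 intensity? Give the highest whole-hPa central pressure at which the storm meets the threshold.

972 hPa

Category 1 begins at V = 64 kt.
Required ΔP = (64/5.96)^(1/0.664) = 10.738^1.506 ≈ 35.70 hPa.
P_c ≤ 1008 − 35.70 = 972.30, so the highest integer P_c is 972 hPa.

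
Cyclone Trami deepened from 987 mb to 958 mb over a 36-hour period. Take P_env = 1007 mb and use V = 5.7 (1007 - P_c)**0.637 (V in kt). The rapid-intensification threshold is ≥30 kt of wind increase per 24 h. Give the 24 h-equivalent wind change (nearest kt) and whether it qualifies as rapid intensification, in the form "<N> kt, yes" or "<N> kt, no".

20 kt, no

V₁: ΔP = 20, V ≈ 5.7 × 20^0.637 ≈ 38.43 kt.
V₂: ΔP = 49, V ≈ 5.7 × 49^0.637 ≈ 68.00 kt.
ΔV over 36 h = 29.57 kt → 24 h equivalent = 29.57 × 24/36 ≈ 19.71 kt.
20 kt < 30 kt ⇒ not rapid intensification.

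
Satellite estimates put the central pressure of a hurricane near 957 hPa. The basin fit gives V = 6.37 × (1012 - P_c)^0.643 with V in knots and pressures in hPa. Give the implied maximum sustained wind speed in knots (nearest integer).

ΔP = 1012 − 957 = 55 hPa.
55^0.643 ≈ 13.154.
V ≈ 6.37 × 13.154 ≈ 83.8 kt.

84 kt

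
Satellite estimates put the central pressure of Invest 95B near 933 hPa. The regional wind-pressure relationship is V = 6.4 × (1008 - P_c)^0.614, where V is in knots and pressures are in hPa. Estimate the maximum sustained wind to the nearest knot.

91 kt

ΔP = 1008 − 933 = 75 hPa.
75^0.614 ≈ 14.167.
V ≈ 6.4 × 14.167 ≈ 90.7 kt.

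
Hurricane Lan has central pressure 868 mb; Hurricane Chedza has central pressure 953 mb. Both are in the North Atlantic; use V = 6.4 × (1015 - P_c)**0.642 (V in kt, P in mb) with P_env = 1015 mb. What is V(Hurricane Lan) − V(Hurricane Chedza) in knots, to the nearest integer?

Hurricane Lan: ΔP = 147; V ≈ 6.4 × 147^0.642 ≈ 157.62 kt.
Hurricane Chedza: ΔP = 62; V ≈ 6.4 × 62^0.642 ≈ 90.55 kt.
Difference ≈ 157.62 − 90.55 = 67.07 → 67 kt.

67 kt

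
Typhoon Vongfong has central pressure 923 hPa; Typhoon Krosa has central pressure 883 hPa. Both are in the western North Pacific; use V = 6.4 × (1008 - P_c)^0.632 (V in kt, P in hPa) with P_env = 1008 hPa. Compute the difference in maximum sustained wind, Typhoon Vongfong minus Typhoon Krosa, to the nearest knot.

Typhoon Vongfong: ΔP = 85; V ≈ 6.4 × 85^0.632 ≈ 106.07 kt.
Typhoon Krosa: ΔP = 125; V ≈ 6.4 × 125^0.632 ≈ 135.34 kt.
Difference ≈ 106.07 − 135.34 = -29.27 → -29 kt.

-29 kt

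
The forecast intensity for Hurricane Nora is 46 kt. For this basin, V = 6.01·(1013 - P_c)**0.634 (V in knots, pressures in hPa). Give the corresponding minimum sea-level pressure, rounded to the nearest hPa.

ΔP = (V / 6.01)^(1/0.634) = (46/6.01)^1.577.
46/6.01 = 7.654; 7.654^1.577 ≈ 24.78 hPa.
P_c = 1013 − 24.78 = 988.22 ≈ 988 hPa.

988 hPa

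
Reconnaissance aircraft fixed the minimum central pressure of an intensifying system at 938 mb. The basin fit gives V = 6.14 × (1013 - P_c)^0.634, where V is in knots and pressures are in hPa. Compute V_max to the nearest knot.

95 kt

ΔP = 1013 − 938 = 75 mb.
75^0.634 ≈ 15.445.
V ≈ 6.14 × 15.445 ≈ 94.8 kt.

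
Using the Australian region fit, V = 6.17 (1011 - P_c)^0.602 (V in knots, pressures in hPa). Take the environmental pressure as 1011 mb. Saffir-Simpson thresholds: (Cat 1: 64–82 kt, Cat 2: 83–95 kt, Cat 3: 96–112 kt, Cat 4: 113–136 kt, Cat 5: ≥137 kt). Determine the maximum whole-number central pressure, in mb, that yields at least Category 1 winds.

Category 1 begins at V = 64 kt.
Required ΔP = (64/6.17)^(1/0.602) = 10.373^1.661 ≈ 48.70 mb.
P_c ≤ 1011 − 48.70 = 962.30, so the highest integer P_c is 962 mb.

962 mb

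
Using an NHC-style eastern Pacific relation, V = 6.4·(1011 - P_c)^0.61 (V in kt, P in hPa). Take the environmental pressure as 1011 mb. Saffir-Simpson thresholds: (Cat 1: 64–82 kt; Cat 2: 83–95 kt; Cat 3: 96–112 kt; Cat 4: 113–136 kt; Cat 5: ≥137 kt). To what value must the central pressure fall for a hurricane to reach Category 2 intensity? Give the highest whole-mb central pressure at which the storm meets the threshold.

944 mb

Category 2 begins at V = 83 kt.
Required ΔP = (83/6.4)^(1/0.61) = 12.969^1.639 ≈ 66.75 mb.
P_c ≤ 1011 − 66.75 = 944.25, so the highest integer P_c is 944 mb.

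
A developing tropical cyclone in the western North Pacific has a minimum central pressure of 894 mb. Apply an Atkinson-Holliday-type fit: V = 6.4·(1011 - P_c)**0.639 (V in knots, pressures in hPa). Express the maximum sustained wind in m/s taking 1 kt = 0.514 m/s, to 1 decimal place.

69.0 m/s

ΔP = 1011 − 894 = 117 mb.
V ≈ 6.4 × 117^0.639 = 6.4 × 20.969 ≈ 134.199 kt.
134.199 × 0.514 ≈ 68.98 m/s → 69.0 m/s.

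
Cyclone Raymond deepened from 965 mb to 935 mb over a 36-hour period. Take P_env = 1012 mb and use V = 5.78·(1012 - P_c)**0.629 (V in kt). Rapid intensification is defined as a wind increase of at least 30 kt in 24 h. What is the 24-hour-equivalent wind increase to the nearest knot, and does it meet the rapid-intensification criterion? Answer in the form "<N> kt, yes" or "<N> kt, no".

V₁: ΔP = 47, V ≈ 5.78 × 47^0.629 ≈ 65.11 kt.
V₂: ΔP = 77, V ≈ 5.78 × 77^0.629 ≈ 88.82 kt.
ΔV over 36 h = 23.71 kt → 24 h equivalent = 23.71 × 24/36 ≈ 15.81 kt.
16 kt < 30 kt ⇒ not rapid intensification.

16 kt, no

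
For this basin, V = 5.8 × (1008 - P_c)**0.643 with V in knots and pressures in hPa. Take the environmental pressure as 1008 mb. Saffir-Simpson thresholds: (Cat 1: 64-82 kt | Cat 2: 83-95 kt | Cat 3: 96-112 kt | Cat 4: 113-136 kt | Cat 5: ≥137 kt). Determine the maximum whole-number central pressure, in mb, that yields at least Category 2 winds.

945 mb

Category 2 begins at V = 83 kt.
Required ΔP = (83/5.8)^(1/0.643) = 14.310^1.555 ≈ 62.70 mb.
P_c ≤ 1008 − 62.70 = 945.30, so the highest integer P_c is 945 mb.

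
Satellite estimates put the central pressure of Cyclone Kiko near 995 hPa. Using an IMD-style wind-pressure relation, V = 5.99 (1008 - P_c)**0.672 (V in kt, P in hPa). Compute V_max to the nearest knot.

ΔP = 1008 − 995 = 13 hPa.
13^0.672 ≈ 5.605.
V ≈ 5.99 × 5.605 ≈ 33.6 kt.

34 kt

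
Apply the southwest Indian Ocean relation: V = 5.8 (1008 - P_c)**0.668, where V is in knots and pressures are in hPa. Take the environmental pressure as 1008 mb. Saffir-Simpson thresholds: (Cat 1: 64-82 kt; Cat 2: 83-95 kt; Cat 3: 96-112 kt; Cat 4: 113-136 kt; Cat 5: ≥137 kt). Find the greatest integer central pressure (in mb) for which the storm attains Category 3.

Category 3 begins at V = 96 kt.
Required ΔP = (96/5.8)^(1/0.668) = 16.552^1.497 ≈ 66.78 mb.
P_c ≤ 1008 − 66.78 = 941.22, so the highest integer P_c is 941 mb.

941 mb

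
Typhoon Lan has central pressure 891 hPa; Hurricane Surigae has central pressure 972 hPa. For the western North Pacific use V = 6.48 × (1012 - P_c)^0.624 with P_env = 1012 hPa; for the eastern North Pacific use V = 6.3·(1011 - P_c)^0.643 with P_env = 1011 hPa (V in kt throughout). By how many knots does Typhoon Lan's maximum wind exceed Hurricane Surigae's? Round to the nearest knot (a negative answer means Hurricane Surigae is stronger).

Typhoon Lan: ΔP = 121; V ≈ 6.48 × 121^0.624 ≈ 129.19 kt.
Hurricane Surigae: ΔP = 39; V ≈ 6.3 × 39^0.643 ≈ 66.43 kt.
Difference ≈ 129.19 − 66.43 = 62.76 → 63 kt.

63 kt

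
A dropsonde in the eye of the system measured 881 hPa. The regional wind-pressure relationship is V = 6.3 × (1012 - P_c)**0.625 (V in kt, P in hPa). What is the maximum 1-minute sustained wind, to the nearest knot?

ΔP = 1012 − 881 = 131 hPa.
131^0.625 ≈ 21.052.
V ≈ 6.3 × 21.052 ≈ 132.6 kt.

133 kt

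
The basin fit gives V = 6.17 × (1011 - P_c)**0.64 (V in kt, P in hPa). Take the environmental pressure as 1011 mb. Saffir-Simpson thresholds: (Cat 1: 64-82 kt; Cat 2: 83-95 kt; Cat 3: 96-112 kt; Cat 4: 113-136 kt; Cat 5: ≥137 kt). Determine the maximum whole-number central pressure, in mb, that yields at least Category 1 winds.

972 mb

Category 1 begins at V = 64 kt.
Required ΔP = (64/6.17)^(1/0.64) = 10.373^1.562 ≈ 38.67 mb.
P_c ≤ 1011 − 38.67 = 972.33, so the highest integer P_c is 972 mb.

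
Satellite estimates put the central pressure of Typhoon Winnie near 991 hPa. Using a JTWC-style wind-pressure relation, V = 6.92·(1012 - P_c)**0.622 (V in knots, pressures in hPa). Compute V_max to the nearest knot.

46 kt

ΔP = 1012 − 991 = 21 hPa.
21^0.622 ≈ 6.644.
V ≈ 6.92 × 6.644 ≈ 46.0 kt.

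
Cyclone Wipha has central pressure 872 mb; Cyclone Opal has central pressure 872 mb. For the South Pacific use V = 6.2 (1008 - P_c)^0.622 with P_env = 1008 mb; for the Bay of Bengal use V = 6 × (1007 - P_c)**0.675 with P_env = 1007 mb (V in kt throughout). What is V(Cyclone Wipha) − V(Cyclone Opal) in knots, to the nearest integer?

Cyclone Wipha: ΔP = 136; V ≈ 6.2 × 136^0.622 ≈ 131.66 kt.
Cyclone Opal: ΔP = 135; V ≈ 6 × 135^0.675 ≈ 164.49 kt.
Difference ≈ 131.66 − 164.49 = -32.83 → -33 kt.

-33 kt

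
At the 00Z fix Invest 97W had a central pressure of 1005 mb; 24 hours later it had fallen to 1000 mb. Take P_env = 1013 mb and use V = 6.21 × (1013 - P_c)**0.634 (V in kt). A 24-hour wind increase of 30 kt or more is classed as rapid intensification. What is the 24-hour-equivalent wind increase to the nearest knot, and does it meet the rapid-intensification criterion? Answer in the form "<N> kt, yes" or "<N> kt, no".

V₁: ΔP = 8, V ≈ 6.21 × 8^0.634 ≈ 23.21 kt.
V₂: ΔP = 13, V ≈ 6.21 × 13^0.634 ≈ 31.57 kt.
ΔV over 24 h = 8.36 kt → 24 h equivalent = 8.36 × 24/24 ≈ 8.36 kt.
8 kt < 30 kt ⇒ not rapid intensification.

8 kt, no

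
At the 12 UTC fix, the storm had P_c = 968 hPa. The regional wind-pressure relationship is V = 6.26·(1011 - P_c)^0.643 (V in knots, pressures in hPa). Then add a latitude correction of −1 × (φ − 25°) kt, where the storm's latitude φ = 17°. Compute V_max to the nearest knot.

ΔP = 1011 − 968 = 43 hPa.
43^0.643 ≈ 11.228.
V ≈ 6.26 × 11.228 ≈ 70.3 kt.
Latitude correction: −1 × (17 − 25) = 8 kt.
Corrected V ≈ 78.3 kt → 78 kt.

78 kt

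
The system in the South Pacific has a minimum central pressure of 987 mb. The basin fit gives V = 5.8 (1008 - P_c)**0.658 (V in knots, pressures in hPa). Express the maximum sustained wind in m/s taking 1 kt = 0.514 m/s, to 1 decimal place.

22.1 m/s

ΔP = 1008 − 987 = 21 mb.
V ≈ 5.8 × 21^0.658 = 5.8 × 7.413 ≈ 42.998 kt.
42.998 × 0.514 ≈ 22.10 m/s → 22.1 m/s.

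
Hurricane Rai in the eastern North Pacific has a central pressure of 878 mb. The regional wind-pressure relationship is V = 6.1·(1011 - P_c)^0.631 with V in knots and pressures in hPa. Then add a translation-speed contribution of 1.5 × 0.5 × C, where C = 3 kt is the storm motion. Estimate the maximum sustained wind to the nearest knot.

136 kt

ΔP = 1011 − 878 = 133 mb.
133^0.631 ≈ 21.885.
V ≈ 6.1 × 21.885 ≈ 133.5 kt.
Translation term: 1.5 × 0.5 × 3 = 2.25 kt.
Corrected V ≈ 135.75 kt → 136 kt.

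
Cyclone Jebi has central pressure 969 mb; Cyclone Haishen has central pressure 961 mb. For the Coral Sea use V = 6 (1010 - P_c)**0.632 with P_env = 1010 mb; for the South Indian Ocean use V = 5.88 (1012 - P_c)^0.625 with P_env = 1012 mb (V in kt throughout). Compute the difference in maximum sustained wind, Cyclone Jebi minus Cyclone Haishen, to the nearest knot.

-6 kt

Cyclone Jebi: ΔP = 41; V ≈ 6 × 41^0.632 ≈ 62.72 kt.
Cyclone Haishen: ΔP = 51; V ≈ 5.88 × 51^0.625 ≈ 68.64 kt.
Difference ≈ 62.72 − 68.64 = -5.92 → -6 kt.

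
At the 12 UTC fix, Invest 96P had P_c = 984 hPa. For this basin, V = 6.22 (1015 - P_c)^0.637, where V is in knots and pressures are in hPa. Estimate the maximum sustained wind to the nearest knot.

ΔP = 1015 − 984 = 31 hPa.
31^0.637 ≈ 8.912.
V ≈ 6.22 × 8.912 ≈ 55.4 kt.

55 kt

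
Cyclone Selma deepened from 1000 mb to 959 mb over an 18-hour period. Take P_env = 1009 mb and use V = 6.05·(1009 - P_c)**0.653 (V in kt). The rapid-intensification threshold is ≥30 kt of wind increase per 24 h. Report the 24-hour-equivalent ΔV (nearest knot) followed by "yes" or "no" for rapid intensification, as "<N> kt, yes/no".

V₁: ΔP = 9, V ≈ 6.05 × 9^0.653 ≈ 25.40 kt.
V₂: ΔP = 50, V ≈ 6.05 × 50^0.653 ≈ 77.84 kt.
ΔV over 18 h = 52.44 kt → 24 h equivalent = 52.44 × 24/18 ≈ 69.92 kt.
70 kt ≥ 30 kt ⇒ rapid intensification.

70 kt, yes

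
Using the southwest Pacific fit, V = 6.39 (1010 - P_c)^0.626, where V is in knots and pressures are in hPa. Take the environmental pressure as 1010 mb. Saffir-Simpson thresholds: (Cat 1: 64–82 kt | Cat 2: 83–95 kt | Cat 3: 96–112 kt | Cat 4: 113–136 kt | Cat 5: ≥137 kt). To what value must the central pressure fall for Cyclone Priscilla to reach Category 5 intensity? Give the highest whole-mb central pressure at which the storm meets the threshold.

Category 5 begins at V = 137 kt.
Required ΔP = (137/6.39)^(1/0.626) = 21.440^1.597 ≈ 133.83 mb.
P_c ≤ 1010 − 133.83 = 876.17, so the highest integer P_c is 876 mb.

876 mb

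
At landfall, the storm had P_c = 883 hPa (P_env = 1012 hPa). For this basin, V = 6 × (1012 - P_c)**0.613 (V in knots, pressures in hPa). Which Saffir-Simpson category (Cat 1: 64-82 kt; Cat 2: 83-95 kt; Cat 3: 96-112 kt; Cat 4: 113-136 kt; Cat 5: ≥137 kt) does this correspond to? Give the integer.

4

ΔP = 1012 − 883 = 129 hPa.
V ≈ 6 × 129^0.613 = 6 × 19.67 ≈ 118 kt.
118 kt falls in the Category 4 band.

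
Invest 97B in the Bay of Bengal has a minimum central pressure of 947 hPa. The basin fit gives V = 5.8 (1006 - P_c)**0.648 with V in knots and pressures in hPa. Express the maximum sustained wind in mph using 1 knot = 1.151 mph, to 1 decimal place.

93.8 mph

ΔP = 1006 − 947 = 59 hPa.
V ≈ 5.8 × 59^0.648 = 5.8 × 14.045 ≈ 81.459 kt.
81.459 × 1.151 ≈ 93.76 mph → 93.8 mph.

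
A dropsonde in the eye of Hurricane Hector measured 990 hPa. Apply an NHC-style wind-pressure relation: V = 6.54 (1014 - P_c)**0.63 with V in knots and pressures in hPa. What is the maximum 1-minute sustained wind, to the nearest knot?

ΔP = 1014 − 990 = 24 hPa.
24^0.63 ≈ 7.405.
V ≈ 6.54 × 7.405 ≈ 48.4 kt.

48 kt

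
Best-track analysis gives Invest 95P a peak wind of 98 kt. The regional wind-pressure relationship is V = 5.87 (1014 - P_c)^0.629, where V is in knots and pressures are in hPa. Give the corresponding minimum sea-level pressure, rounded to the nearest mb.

926 mb

ΔP = (V / 5.87)^(1/0.629) = (98/5.87)^1.590.
98/5.87 = 16.695; 16.695^1.590 ≈ 87.84 mb.
P_c = 1014 − 87.84 = 926.16 ≈ 926 mb.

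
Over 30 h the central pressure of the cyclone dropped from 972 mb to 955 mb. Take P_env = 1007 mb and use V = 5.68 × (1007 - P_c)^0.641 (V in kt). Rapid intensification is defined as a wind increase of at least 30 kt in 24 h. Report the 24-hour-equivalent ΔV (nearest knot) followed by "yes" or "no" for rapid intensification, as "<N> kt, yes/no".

13 kt, no

V₁: ΔP = 35, V ≈ 5.68 × 35^0.641 ≈ 55.47 kt.
V₂: ΔP = 52, V ≈ 5.68 × 52^0.641 ≈ 71.50 kt.
ΔV over 30 h = 16.03 kt → 24 h equivalent = 16.03 × 24/30 ≈ 12.82 kt.
13 kt < 30 kt ⇒ not rapid intensification.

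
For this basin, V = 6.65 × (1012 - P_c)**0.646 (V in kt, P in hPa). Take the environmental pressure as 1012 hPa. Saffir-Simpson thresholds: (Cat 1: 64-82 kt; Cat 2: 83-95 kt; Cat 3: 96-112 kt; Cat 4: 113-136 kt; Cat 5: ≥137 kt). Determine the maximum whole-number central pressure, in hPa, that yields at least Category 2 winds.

Category 2 begins at V = 83 kt.
Required ΔP = (83/6.65)^(1/0.646) = 12.481^1.548 ≈ 49.77 hPa.
P_c ≤ 1012 − 49.77 = 962.23, so the highest integer P_c is 962 hPa.

962 hPa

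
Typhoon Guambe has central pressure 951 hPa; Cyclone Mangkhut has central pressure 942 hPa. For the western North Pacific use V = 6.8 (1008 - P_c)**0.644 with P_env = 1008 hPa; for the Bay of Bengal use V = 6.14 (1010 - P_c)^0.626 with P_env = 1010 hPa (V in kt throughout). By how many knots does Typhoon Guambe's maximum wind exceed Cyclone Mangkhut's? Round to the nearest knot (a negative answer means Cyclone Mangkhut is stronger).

Typhoon Guambe: ΔP = 57; V ≈ 6.8 × 57^0.644 ≈ 91.90 kt.
Cyclone Mangkhut: ΔP = 68; V ≈ 6.14 × 68^0.626 ≈ 86.16 kt.
Difference ≈ 91.90 − 86.16 = 5.74 → 6 kt.

6 kt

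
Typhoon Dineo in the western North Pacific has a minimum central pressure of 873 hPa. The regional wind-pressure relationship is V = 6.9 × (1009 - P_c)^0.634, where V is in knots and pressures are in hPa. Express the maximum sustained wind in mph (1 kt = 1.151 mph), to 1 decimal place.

ΔP = 1009 − 873 = 136 hPa.
V ≈ 6.9 × 136^0.634 = 6.9 × 22.525 ≈ 155.422 kt.
155.422 × 1.151 ≈ 178.89 mph → 178.9 mph.

178.9 mph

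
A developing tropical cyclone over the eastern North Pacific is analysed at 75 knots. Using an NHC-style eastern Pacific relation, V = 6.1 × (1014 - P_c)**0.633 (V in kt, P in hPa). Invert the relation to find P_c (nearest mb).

ΔP = (V / 6.1)^(1/0.633) = (75/6.1)^1.580.
75/6.1 = 12.295; 12.295^1.580 ≈ 52.67 mb.
P_c = 1014 − 52.67 = 961.33 ≈ 961 mb.

961 mb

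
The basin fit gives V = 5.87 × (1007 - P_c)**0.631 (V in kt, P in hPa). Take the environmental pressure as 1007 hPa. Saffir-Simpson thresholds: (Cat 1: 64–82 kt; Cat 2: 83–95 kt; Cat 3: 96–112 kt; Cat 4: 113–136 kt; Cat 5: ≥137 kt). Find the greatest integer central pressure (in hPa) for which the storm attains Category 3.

923 hPa

Category 3 begins at V = 96 kt.
Required ΔP = (96/5.87)^(1/0.631) = 16.354^1.585 ≈ 83.82 hPa.
P_c ≤ 1007 − 83.82 = 923.18, so the highest integer P_c is 923 hPa.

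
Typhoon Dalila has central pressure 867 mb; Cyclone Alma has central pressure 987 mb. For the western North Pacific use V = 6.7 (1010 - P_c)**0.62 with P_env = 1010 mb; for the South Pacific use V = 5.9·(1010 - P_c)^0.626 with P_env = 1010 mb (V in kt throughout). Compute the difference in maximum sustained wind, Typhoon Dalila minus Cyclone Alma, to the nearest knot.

103 kt

Typhoon Dalila: ΔP = 143; V ≈ 6.7 × 143^0.62 ≈ 145.34 kt.
Cyclone Alma: ΔP = 23; V ≈ 5.9 × 23^0.626 ≈ 42.00 kt.
Difference ≈ 145.34 − 42.00 = 103.34 → 103 kt.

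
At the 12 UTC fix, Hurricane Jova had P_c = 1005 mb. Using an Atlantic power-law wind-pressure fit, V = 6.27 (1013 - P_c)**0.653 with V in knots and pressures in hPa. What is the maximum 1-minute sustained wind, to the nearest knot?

24 kt

ΔP = 1013 − 1005 = 8 mb.
8^0.653 ≈ 3.888.
V ≈ 6.27 × 3.888 ≈ 24.4 kt.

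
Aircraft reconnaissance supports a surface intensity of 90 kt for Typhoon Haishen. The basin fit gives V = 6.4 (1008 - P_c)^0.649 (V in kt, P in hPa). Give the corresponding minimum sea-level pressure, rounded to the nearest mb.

ΔP = (V / 6.4)^(1/0.649) = (90/6.4)^1.541.
90/6.4 = 14.062; 14.062^1.541 ≈ 58.75 mb.
P_c = 1008 − 58.75 = 949.25 ≈ 949 mb.

949 mb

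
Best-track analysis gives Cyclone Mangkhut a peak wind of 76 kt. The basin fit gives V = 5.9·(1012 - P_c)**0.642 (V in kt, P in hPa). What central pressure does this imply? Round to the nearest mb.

958 mb

ΔP = (V / 5.9)^(1/0.642) = (76/5.9)^1.558.
76/5.9 = 12.881; 12.881^1.558 ≈ 53.57 mb.
P_c = 1012 − 53.57 = 958.43 ≈ 958 mb.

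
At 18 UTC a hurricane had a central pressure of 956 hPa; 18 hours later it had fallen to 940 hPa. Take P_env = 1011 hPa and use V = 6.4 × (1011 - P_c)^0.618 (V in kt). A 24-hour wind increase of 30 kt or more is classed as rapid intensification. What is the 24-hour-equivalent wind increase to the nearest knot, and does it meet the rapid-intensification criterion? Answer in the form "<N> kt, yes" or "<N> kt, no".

V₁: ΔP = 55, V ≈ 6.4 × 55^0.618 ≈ 76.16 kt.
V₂: ΔP = 71, V ≈ 6.4 × 71^0.618 ≈ 89.18 kt.
ΔV over 18 h = 13.02 kt → 24 h equivalent = 13.02 × 24/18 ≈ 17.36 kt.
17 kt < 30 kt ⇒ not rapid intensification.

17 kt, no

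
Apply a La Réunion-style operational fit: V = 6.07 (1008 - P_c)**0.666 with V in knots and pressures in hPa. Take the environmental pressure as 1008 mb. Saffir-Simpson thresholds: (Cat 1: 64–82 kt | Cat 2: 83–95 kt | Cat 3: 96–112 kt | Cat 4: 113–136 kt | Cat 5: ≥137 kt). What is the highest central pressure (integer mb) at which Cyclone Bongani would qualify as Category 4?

927 mb

Category 4 begins at V = 113 kt.
Required ΔP = (113/6.07)^(1/0.666) = 18.616^1.502 ≈ 80.68 mb.
P_c ≤ 1008 − 80.68 = 927.32, so the highest integer P_c is 927 mb.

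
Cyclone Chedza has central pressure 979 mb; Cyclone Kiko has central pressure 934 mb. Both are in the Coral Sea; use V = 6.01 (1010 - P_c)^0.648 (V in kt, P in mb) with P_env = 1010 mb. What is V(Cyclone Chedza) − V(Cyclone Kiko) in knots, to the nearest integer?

-44 kt

Cyclone Chedza: ΔP = 31; V ≈ 6.01 × 31^0.648 ≈ 55.63 kt.
Cyclone Kiko: ΔP = 76; V ≈ 6.01 × 76^0.648 ≈ 99.46 kt.
Difference ≈ 55.63 − 99.46 = -43.83 → -44 kt.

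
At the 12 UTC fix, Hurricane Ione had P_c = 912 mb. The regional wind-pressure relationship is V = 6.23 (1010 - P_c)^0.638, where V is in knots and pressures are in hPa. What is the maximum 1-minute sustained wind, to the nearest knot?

ΔP = 1010 − 912 = 98 mb.
98^0.638 ≈ 18.638.
V ≈ 6.23 × 18.638 ≈ 116.1 kt.

116 kt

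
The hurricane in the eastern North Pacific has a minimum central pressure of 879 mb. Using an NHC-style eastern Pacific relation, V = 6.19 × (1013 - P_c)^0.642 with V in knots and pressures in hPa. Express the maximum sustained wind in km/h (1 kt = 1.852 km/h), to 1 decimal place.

266.0 km/h

ΔP = 1013 − 879 = 134 mb.
V ≈ 6.19 × 134^0.642 = 6.19 × 23.206 ≈ 143.645 kt.
143.645 × 1.852 ≈ 266.03 km/h → 266.0 km/h.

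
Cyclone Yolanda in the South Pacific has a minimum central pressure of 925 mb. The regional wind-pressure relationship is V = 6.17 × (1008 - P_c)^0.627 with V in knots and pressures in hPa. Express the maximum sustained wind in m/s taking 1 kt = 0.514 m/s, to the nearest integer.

51 m/s

ΔP = 1008 − 925 = 83 mb.
V ≈ 6.17 × 83^0.627 = 6.17 × 15.968 ≈ 98.525 kt.
98.525 × 0.514 ≈ 50.64 m/s → 51 m/s.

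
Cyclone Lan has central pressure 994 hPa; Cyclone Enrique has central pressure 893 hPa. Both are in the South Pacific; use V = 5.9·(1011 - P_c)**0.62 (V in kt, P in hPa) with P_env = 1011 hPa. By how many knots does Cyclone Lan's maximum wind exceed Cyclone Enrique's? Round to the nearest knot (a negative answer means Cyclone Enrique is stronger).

-79 kt

Cyclone Lan: ΔP = 17; V ≈ 5.9 × 17^0.62 ≈ 34.18 kt.
Cyclone Enrique: ΔP = 118; V ≈ 5.9 × 118^0.62 ≈ 113.61 kt.
Difference ≈ 34.18 − 113.61 = -79.43 → -79 kt.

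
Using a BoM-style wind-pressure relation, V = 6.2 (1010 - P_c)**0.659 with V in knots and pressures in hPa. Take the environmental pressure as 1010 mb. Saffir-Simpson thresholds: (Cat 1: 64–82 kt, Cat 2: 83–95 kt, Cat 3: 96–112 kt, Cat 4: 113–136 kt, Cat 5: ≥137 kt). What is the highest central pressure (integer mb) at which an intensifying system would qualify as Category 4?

Category 4 begins at V = 113 kt.
Required ΔP = (113/6.2)^(1/0.659) = 18.226^1.517 ≈ 81.85 mb.
P_c ≤ 1010 − 81.85 = 928.15, so the highest integer P_c is 928 mb.

928 mb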